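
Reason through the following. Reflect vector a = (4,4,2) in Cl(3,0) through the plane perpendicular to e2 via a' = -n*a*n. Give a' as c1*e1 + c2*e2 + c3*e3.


Reflection formula: a' = -n*a*n, with n = e2 (unit vector, n^2 = 1).
For reflection through hyperplane perp to e2:
The component along e2 flips sign, others stay.
a = (4, 4, 2)
a' = (4, -4, 2)
a' = 4*e1 - 4*e2 + 2*e3


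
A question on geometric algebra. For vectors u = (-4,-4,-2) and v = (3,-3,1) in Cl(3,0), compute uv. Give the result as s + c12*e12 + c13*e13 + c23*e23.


In Cl(3,0): e_i^2 = 1, e_ie_j = -e_je_i for i != j.
Scalar part = u . v = (-4)*3 + (-4)*(-3) + (-2)*1
= -12 + 12 + (-2) = -2
e12 coeff = (-4)*(-3) - (-4)*3 = 12 - (-12) = 24
e13 coeff = (-4)*1 - (-2)*3 = -4 - (-6) = 2
e23 coeff = (-4)*1 - (-2)*(-3) = -4 - 6 = -10
uv = -2 + 24*e12 + 2*e13 - 10*e23


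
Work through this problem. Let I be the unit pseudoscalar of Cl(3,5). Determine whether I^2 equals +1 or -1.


The pseudoscalar I = e1...e_n (product of all n generators) of Cl(p,q) satisfies I^2 = (-1)^(q + n(n-1)/2).
p = 3, q = 5, n = p + q = 8
n(n-1)/2 = 8 * 7 / 2 = 28
Exponent = q + n(n-1)/2 = 5 + 28 = 33
I^2 = (-1)^33 = -1


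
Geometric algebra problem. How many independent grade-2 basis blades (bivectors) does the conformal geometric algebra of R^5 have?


The conformal model of R^5 uses Cl(6,1) with m = 5 + 2 = 7 generators.
Number of grade-2 blades = C(m, 2) = C(7, 2)
= 7*6/2 = 21


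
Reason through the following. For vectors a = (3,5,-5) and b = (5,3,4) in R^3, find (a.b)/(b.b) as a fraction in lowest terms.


Projection coefficient = (a . b) / (b . b)
a . b = 3*5 + 5*3 + (-5)*4
= 15 + 15 + (-20) = 10
b . b = 5^2 + 3^2 + 4^2
= 25 + 9 + 16 = 50
Coefficient = 10/50
In lowest terms: 1/5


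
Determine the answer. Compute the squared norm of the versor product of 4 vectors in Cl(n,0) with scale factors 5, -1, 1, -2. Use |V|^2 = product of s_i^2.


Each vector v_i has |v_i|^2 = s_i^2
Squared scales: 5^2 = 25, (-1)^2 = 1, 1^2 = 1, (-2)^2 = 4
|V|^2 = 25 * 1 * 1 * 4
= 100


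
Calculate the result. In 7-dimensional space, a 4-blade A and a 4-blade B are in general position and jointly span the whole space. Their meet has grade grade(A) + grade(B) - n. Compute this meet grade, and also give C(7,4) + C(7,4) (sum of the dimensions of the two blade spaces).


Meet grade = grade(A) + grade(B) - n
= 4 + 4 - 7 = 1
C(7,4) = 35
C(7,4) = 35
dim_A + dim_B = 35 + 35 = 70


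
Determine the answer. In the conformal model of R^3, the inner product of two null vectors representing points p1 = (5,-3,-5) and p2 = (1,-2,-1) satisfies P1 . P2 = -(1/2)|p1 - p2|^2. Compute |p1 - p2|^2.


p1 - p2 = (4, -1, -4)
|p1 - p2|^2 = 4^2 + (-1)^2 + (-4)^2
= 16 + 1 + 16
= 33


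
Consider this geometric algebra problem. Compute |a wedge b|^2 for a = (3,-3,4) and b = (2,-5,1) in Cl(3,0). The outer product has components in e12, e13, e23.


a wedge b = (a1*b2 - a2*b1)*e12 + (a1*b3 - a3*b1)*e13 + (a2*b3 - a3*b2)*e23
e12 coeff: 3*(-5) - (-3)*2 = -15 - (-6) = -9
e13 coeff: 3*1 - 4*2 = 3 - 8 = -5
e23 coeff: (-3)*1 - 4*(-5) = -3 - (-20) = 17
|a wedge b|^2 = (-9)^2 + (-5)^2 + 17^2
= 81 + 25 + 289
= 395


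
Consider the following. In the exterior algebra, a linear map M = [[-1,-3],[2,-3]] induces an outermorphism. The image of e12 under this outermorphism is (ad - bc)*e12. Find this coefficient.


The outermorphism of a linear map f sends e1^e2 to f(e1)^f(e2).
f(e1) = -1*e1 + 2*e2
f(e2) = -3*e1 - 3*e2
f(e1) ^ f(e2) = (-1*e1 + 2*e2) ^ (-3*e1 - 3*e2)
= (-1)*(-3)*e12 + 2*(-3)*e21
= (3 - (-6))*e12
= 9*e12
Coefficient = 9


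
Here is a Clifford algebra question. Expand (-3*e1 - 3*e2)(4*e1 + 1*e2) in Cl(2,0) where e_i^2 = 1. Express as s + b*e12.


Expand: (-3*e1 - 3*e2)(4*e1 + 1*e2)
= (-3)*4*e1e1 + (-3)*1*e1e2 + (-3)*4*e2e1 + (-3)*1*e2e2
Using e1^2 = e2^2 = 1, e2e1 = -e1e2:
Scalar part s = (-3)*4 + (-3)*1 = -12 + (-3) = -15
Bivector part b = (-3)*1 - (-3)*4 = -3 - (-12) = 9
uv = -15 + 9*e12


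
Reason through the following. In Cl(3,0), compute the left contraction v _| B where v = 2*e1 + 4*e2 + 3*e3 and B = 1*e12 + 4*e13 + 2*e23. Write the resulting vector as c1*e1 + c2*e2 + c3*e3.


Left contraction v _| B = <vB>_1 (grade-1 part of the geometric product vB).
Using e1_|e12 = e2, e2_|e12 = -e1, e1_|e13 = e3, e3_|e13 = -e1, e2_|e23 = e3, e3_|e23 = -e2:
e1 coeff: -v2*b12 - v3*b13 = -(4)*(1) - (3)*(4) = -16
e2 coeff: v1*b12 - v3*b23 = (2)*(1) - (3)*(2) = -4
e3 coeff: v1*b13 + v2*b23 = (2)*(4) + (4)*(2) = 16
v _| B = -16*e1 - 4*e2 + 16*e3


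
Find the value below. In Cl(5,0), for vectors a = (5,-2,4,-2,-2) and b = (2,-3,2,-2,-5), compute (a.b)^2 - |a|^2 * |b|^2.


a . b = 5*2 + (-2)*(-3) + 4*2 + (-2)*(-2) + (-2)*(-5)
= 10 + 6 + 8 + 4 + 10 = 38
|a|^2 = 5^2 + (-2)^2 + 4^2 + (-2)^2 + (-2)^2 = 53
|b|^2 = 2^2 + (-3)^2 + 2^2 + (-2)^2 + (-5)^2 = 46
(a.b)^2 = 38^2 = 1444
|a|^2 * |b|^2 = 53 * 46 = 2438
Result = 1444 - 2438 = -994


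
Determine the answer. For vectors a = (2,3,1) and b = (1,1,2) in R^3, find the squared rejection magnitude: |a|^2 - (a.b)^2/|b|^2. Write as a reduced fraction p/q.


|a|^2 = 2^2 + 3^2 + 1^2 = 14
|b|^2 = 1^2 + 1^2 + 2^2 = 6
a . b = 2*1 + 3*1 + 1*2 = 7
(a.b)^2 = 7^2 = 49
|rej|^2 = 14 - 49/6
= (84 - 49)/6
= 35/6
In lowest terms: 35/6


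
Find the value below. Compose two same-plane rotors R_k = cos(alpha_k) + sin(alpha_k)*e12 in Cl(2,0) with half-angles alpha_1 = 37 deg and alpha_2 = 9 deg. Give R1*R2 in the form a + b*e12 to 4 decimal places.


Same-plane rotors commute and their half-angles add:
R1*R2 = cos(a1 + a2) + sin(a1 + a2)*e12.
a1 + a2 = 37 + 9 = 46 deg
cos(46 deg) = 0.6947
sin(46 deg) = 0.7193
R1*R2 = 0.6947 + 0.7193*e12


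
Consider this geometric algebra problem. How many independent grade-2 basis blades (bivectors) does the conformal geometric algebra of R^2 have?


The conformal model of R^2 uses Cl(3,1) with m = 2 + 2 = 4 generators.
Number of grade-2 blades = C(m, 2) = C(4, 2)
= 4*3/2 = 6


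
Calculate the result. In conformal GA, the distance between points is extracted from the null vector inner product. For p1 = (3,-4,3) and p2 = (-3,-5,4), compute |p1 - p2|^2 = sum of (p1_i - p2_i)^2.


p1 - p2 = (6, 1, -1)
|p1 - p2|^2 = 6^2 + 1^2 + (-1)^2
= 36 + 1 + 1
= 38


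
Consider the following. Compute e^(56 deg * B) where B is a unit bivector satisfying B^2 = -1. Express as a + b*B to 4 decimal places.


For a unit bivector B with B^2 = -1, the exponential series gives
e^(theta*B) = cos(theta) + sin(theta)*B (the GA analogue of Euler's formula).
theta = 56 degrees = 0.977384 rad
cos(56 deg) = 0.5592
sin(56 deg) = 0.8290
exp(theta*B) = 0.5592 + 0.8290*B


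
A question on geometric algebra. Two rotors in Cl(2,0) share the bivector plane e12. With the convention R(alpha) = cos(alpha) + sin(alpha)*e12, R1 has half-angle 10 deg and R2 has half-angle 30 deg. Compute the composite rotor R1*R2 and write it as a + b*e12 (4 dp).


Same-plane rotors commute and their half-angles add:
R1*R2 = cos(a1 + a2) + sin(a1 + a2)*e12.
a1 + a2 = 10 + 30 = 40 deg
cos(40 deg) = 0.7660
sin(40 deg) = 0.6428
R1*R2 = 0.7660 + 0.6428*e12


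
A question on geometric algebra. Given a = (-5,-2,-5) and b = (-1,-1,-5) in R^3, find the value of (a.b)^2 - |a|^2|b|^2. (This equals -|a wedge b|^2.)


a . b = (-5)*(-1) + (-2)*(-1) + (-5)*(-5)
= 5 + 2 + 25 = 32
|a|^2 = (-5)^2 + (-2)^2 + (-5)^2 = 54
|b|^2 = (-1)^2 + (-1)^2 + (-5)^2 = 27
(a.b)^2 = 32^2 = 1024
|a|^2 * |b|^2 = 54 * 27 = 1458
Result = 1024 - 1458 = -434


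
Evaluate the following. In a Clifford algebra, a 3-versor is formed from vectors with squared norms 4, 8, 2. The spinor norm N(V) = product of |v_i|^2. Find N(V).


Spinor norm N(V) = |v1|^2 * |v2|^2 * ... * |v3|^2
= 4 * 8 * 2
Running product: 4, 32, 64
N(V) = 64


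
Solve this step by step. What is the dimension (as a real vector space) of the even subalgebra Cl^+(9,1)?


Even subalgebra dimension = 2^(n-1)
n = 9 + 1 = 10
2^(10 - 1) = 2^9 = 512
Verification: sum of C(10,k) for even k = 1 + 45 + 210 + 210 + 45 + 1 = 512
Result = 512


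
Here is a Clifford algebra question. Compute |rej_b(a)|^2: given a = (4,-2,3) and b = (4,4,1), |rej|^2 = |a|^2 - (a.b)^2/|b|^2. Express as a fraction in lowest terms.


|a|^2 = 4^2 + (-2)^2 + 3^2 = 29
|b|^2 = 4^2 + 4^2 + 1^2 = 33
a . b = 4*4 + (-2)*4 + 3*1 = 11
(a.b)^2 = 11^2 = 121
|rej|^2 = 29 - 121/33
= (957 - 121)/33
= 836/33
In lowest terms: 76/3


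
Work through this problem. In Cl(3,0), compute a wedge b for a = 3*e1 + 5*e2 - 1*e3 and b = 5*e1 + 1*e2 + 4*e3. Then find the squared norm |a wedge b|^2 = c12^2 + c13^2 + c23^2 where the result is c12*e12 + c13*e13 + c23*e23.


a wedge b = (a1*b2 - a2*b1)*e12 + (a1*b3 - a3*b1)*e13 + (a2*b3 - a3*b2)*e23
e12 coeff: 3*1 - 5*5 = 3 - 25 = -22
e13 coeff: 3*4 - (-1)*5 = 12 - (-5) = 17
e23 coeff: 5*4 - (-1)*1 = 20 - (-1) = 21
|a wedge b|^2 = (-22)^2 + 17^2 + 21^2
= 484 + 289 + 441
= 1214


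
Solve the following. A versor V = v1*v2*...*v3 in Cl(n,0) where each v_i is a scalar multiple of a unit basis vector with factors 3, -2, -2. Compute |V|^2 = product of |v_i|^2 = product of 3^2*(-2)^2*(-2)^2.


Each vector v_i has |v_i|^2 = s_i^2
Squared scales: 3^2 = 9, (-2)^2 = 4, (-2)^2 = 4
|V|^2 = 9 * 4 * 4
= 144


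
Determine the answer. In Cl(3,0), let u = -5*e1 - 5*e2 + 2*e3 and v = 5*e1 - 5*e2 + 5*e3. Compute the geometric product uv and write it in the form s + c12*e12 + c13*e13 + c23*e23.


In Cl(3,0): e_i^2 = 1, e_ie_j = -e_je_i for i != j.
Scalar part = u . v = (-5)*5 + (-5)*(-5) + 2*5
= -25 + 25 + 10 = 10
e12 coeff = (-5)*(-5) - (-5)*5 = 25 - (-25) = 50
e13 coeff = (-5)*5 - 2*5 = -25 - 10 = -35
e23 coeff = (-5)*5 - 2*(-5) = -25 - (-10) = -15
uv = 10 + 50*e12 - 35*e13 - 15*e23


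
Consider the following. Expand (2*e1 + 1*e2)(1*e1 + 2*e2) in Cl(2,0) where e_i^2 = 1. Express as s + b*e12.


Expand: (2*e1 + 1*e2)(1*e1 + 2*e2)
= 2*1*e1e1 + 2*2*e1e2 + 1*1*e2e1 + 1*2*e2e2
Using e1^2 = e2^2 = 1, e2e1 = -e1e2:
Scalar part s = 2*1 + 1*2 = 2 + 2 = 4
Bivector part b = 2*2 - 1*1 = 4 - 1 = 3
uv = 4 + 3*e12


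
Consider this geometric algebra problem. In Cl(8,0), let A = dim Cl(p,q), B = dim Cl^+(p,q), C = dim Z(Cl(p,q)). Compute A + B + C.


n = 8 + 0 = 8
Total dim = 2^8 = 256
Even subalgebra dim = 2^7 = 128
n is even, so center dim = 1
Sum = 256 + 128 + 1 = 385


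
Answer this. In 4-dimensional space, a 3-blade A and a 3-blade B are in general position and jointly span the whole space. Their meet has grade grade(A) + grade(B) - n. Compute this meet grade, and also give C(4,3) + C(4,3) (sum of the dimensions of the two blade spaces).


Meet grade = grade(A) + grade(B) - n
= 3 + 3 - 4 = 2
C(4,3) = 4
C(4,3) = 4
dim_A + dim_B = 4 + 4 = 8


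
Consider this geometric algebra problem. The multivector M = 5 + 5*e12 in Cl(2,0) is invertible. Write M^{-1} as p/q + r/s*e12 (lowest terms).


M = 5 + 5*e12, where e12^2 = -1.
Since M commutes with its reverse ~M = a - b*e12, M * ~M = a^2 - b^2*e12^2 = a^2 + b^2.
So M^{-1} = ~M / (a^2 + b^2) = (a - b*e12)/(a^2 + b^2).
a^2 + b^2 = 25 + 25 = 50
Scalar part = 5/50 = 1/10
Bivector coeff = -5/50 = -1/10
M^{-1} = 1/10 - 1/10*e12


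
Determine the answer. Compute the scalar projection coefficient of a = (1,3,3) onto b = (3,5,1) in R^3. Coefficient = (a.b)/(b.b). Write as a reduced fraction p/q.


Projection coefficient = (a . b) / (b . b)
a . b = 1*3 + 3*5 + 3*1
= 3 + 15 + 3 = 21
b . b = 3^2 + 5^2 + 1^2
= 9 + 25 + 1 = 35
Coefficient = 21/35
In lowest terms: 3/5


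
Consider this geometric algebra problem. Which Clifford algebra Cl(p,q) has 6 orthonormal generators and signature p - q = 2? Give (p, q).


We need p + q = 6 and p - q = 2.
Adding: 2p = 6 + 2 = 8, so p = 4.
Then q = 6 - 4 = 2.
(p, q) = (4, 2)


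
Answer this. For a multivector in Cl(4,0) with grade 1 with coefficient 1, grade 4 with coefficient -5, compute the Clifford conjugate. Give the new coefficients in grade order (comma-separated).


Clifford conjugate sign for grade k: (-1)^(k(k+1)/2)
Grade 1: (-1)^(1*2/2) = (-1)^1 = -1, coeff 1 -> -1
Grade 4: (-1)^(4*5/2) = (-1)^10 = 1, coeff -5 -> -5
Conjugated coefficients: -1, -5


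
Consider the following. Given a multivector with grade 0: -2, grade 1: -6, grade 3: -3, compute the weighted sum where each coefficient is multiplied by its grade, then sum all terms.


Grade-weighted sum = sum of grade_k * coefficient_k
0*(-2) = 0
1*(-6) = -6
3*(-3) = -9
Total = 0 + (-6) + (-9) = -15


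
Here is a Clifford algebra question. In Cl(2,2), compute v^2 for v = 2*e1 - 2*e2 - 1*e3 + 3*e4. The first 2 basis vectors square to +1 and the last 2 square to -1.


v^2 = sum of c_i^2 * e_i^2
Positive signature terms (e_i^2 = +1): 2^2 + (-2)^2 = 8
Negative signature terms (e_j^2 = -1): (-1)^2 + 3^2 = 10
v^2 = 8 - 10 = -2


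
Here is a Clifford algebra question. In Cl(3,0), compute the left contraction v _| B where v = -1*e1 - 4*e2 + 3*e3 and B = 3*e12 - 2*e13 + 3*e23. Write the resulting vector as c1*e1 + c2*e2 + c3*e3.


Left contraction v _| B = <vB>_1 (grade-1 part of the geometric product vB).
Using e1_|e12 = e2, e2_|e12 = -e1, e1_|e13 = e3, e3_|e13 = -e1, e2_|e23 = e3, e3_|e23 = -e2:
e1 coeff: -v2*b12 - v3*b13 = -(-4)*(3) - (3)*(-2) = 18
e2 coeff: v1*b12 - v3*b23 = (-1)*(3) - (3)*(3) = -12
e3 coeff: v1*b13 + v2*b23 = (-1)*(-2) + (-4)*(3) = -10
v _| B = 18*e1 - 12*e2 - 10*e3


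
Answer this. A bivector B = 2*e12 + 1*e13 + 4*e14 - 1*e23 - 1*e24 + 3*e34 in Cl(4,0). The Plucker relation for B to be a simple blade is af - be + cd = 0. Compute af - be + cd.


Plucker relation: af - be + cd
a*f = 2*3 = 6
b*e = 1*(-1) = -1
c*d = 4*(-1) = -4
af - be + cd = 6 - (-1) + (-4)
= 3


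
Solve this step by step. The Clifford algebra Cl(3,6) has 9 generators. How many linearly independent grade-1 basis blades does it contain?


Number of grade-k basis blades in Cl(p,q) with n = p + q is C(n, k).
n = 3 + 6 = 9
C(9, 1) = 9! / (1! * 8!)
= 362880 / (1 * 40320)
= 9


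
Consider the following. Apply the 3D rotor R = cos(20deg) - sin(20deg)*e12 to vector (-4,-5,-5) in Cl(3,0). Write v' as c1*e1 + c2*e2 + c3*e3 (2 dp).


Rotor R = cos(20deg) - sin(20deg)*e12
Rotation angle theta = 2 * 20 = 40 degrees in the e12 plane (e1 -> e2).
The component perpendicular to the plane (e3) is invariant: v'_3 = v3 = -5.00
cos(40deg) = 0.7660, sin(40deg) = 0.6428
v'_1 = v1*cos(theta) - v2*sin(theta) = -4*0.7660 - (-5)*0.6428 = 0.15
v'_2 = v1*sin(theta) + v2*cos(theta) = -4*0.6428 + (-5)*0.7660 = -6.40
v' = 0.15*e1 - 6.40*e2 - 5.00*e3


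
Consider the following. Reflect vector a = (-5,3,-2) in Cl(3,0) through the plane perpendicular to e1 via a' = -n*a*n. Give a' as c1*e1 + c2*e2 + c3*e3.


Reflection formula: a' = -n*a*n, with n = e1 (unit vector, n^2 = 1).
For reflection through hyperplane perp to e1:
The component along e1 flips sign, others stay.
a = (-5, 3, -2)
a' = (5, 3, -2)
a' = 5*e1 + 3*e2 - 2*e3


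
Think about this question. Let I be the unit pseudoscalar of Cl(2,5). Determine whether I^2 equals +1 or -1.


The pseudoscalar I = e1...e_n (product of all n generators) of Cl(p,q) satisfies I^2 = (-1)^(q + n(n-1)/2).
p = 2, q = 5, n = p + q = 7
n(n-1)/2 = 7 * 6 / 2 = 21
Exponent = q + n(n-1)/2 = 5 + 21 = 26
I^2 = (-1)^26 = +1


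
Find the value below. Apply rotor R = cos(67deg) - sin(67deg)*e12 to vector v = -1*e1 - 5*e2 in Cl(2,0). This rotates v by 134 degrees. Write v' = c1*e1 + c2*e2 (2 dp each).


Rotor R = cos(67deg) - sin(67deg)*e12
Rotation angle theta = 2 * 67 = 134 degrees
v' = R*v*~R rotates v by theta.
cos(134deg) = -0.6947, sin(134deg) = 0.7193
v'_1 = -1*cos(134deg) - (-5)*sin(134deg)
= -1*(-0.6947) - (-5)*0.7193
= 4.29
v'_2 = -1*sin(134deg) + (-5)*cos(134deg)
= -1*0.7193 + (-5)*(-0.6947)
= 2.75
v' = 4.29*e1 + 2.75*e2


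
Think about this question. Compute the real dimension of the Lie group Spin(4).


Spin(n) double-covers SO(n); both have Lie algebra so(n) of dimension n(n-1)/2.
n = 4
n(n-1) = 4 * 3 = 12
dim Spin(4) = 12/2 = 6


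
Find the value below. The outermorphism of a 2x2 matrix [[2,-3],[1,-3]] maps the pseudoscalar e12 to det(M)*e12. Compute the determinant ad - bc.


The outermorphism of a linear map f sends e1^e2 to f(e1)^f(e2).
f(e1) = 2*e1 + 1*e2
f(e2) = -3*e1 - 3*e2
f(e1) ^ f(e2) = (2*e1 + 1*e2) ^ (-3*e1 - 3*e2)
= 2*(-3)*e12 + 1*(-3)*e21
= (-6 - (-3))*e12
= -3*e12
Coefficient = -3


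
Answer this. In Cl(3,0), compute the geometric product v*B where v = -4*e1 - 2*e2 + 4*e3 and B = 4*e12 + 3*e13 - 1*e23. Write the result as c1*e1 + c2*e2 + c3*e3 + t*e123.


vB has grade-1 (vector) and grade-3 (trivector) parts: vB = (v _| B) + (v ^ B).
Vector part <vB>_1:
  e1: -v2*b12 - v3*b13 = -(-2)*(4) - (4)*(3) = -4
  e2: v1*b12 - v3*b23 = (-4)*(4) - (4)*(-1) = -12
  e3: v1*b13 + v2*b23 = (-4)*(3) + (-2)*(-1) = -10
Trivector part <vB>_3:
  e123: v1*b23 - v2*b13 + v3*b12 = (-4)*(-1) - (-2)*(3) + (4)*(4) = 26
vB = -4*e1 - 12*e2 - 10*e3 + 26*e123


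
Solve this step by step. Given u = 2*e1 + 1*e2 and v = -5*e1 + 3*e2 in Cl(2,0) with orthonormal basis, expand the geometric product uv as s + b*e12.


Expand: (2*e1 + 1*e2)(-5*e1 + 3*e2)
= 2*(-5)*e1e1 + 2*3*e1e2 + 1*(-5)*e2e1 + 1*3*e2e2
Using e1^2 = e2^2 = 1, e2e1 = -e1e2:
Scalar part s = 2*(-5) + 1*3 = -10 + 3 = -7
Bivector part b = 2*3 - 1*(-5) = 6 - (-5) = 11
uv = -7 + 11*e12


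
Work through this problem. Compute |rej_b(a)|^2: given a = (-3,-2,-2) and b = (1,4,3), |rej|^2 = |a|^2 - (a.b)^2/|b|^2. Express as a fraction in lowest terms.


|a|^2 = (-3)^2 + (-2)^2 + (-2)^2 = 17
|b|^2 = 1^2 + 4^2 + 3^2 = 26
a . b = (-3)*1 + (-2)*4 + (-2)*3 = -17
(a.b)^2 = (-17)^2 = 289
|rej|^2 = 17 - 289/26
= (442 - 289)/26
= 153/26
In lowest terms: 153/26


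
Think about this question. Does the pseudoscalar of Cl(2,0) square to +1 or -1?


The pseudoscalar I = e1...e_n (product of all n generators) of Cl(p,q) satisfies I^2 = (-1)^(q + n(n-1)/2).
p = 2, q = 0, n = p + q = 2
n(n-1)/2 = 2 * 1 / 2 = 1
Exponent = q + n(n-1)/2 = 0 + 1 = 1
I^2 = (-1)^1 = -1


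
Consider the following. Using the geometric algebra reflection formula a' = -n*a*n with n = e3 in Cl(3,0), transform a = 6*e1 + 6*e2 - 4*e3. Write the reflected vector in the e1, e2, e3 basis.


Reflection formula: a' = -n*a*n, with n = e3 (unit vector, n^2 = 1).
For reflection through hyperplane perp to e3:
The component along e3 flips sign, others stay.
a = (6, 6, -4)
a' = (6, 6, 4)
a' = 6*e1 + 6*e2 + 4*e3


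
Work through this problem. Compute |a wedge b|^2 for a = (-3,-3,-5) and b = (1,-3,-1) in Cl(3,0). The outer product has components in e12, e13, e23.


a wedge b = (a1*b2 - a2*b1)*e12 + (a1*b3 - a3*b1)*e13 + (a2*b3 - a3*b2)*e23
e12 coeff: (-3)*(-3) - (-3)*1 = 9 - (-3) = 12
e13 coeff: (-3)*(-1) - (-5)*1 = 3 - (-5) = 8
e23 coeff: (-3)*(-1) - (-5)*(-3) = 3 - 15 = -12
|a wedge b|^2 = 12^2 + 8^2 + (-12)^2
= 144 + 64 + 144
= 352


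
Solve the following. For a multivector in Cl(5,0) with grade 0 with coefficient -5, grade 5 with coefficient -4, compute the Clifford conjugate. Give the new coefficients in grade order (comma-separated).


Clifford conjugate sign for grade k: (-1)^(k(k+1)/2)
Grade 0: (-1)^(0*1/2) = (-1)^0 = 1, coeff -5 -> -5
Grade 5: (-1)^(5*6/2) = (-1)^15 = -1, coeff -4 -> 4
Conjugated coefficients: -5, 4


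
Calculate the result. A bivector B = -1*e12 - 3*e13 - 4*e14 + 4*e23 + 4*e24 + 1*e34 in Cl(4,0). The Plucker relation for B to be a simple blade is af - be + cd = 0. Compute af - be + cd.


Plucker relation: af - be + cd
a*f = (-1)*1 = -1
b*e = (-3)*4 = -12
c*d = (-4)*4 = -16
af - be + cd = -1 - (-12) + (-16)
= -5


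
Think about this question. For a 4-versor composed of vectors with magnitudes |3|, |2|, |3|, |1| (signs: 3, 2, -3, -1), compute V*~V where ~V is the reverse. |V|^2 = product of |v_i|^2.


Each vector v_i has |v_i|^2 = s_i^2
Squared scales: 3^2 = 9, 2^2 = 4, (-3)^2 = 9, (-1)^2 = 1
|V|^2 = 9 * 4 * 9 * 1
= 324


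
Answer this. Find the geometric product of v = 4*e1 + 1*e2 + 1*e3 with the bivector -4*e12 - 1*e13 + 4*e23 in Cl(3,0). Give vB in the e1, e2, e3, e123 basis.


vB has grade-1 (vector) and grade-3 (trivector) parts: vB = (v _| B) + (v ^ B).
Vector part <vB>_1:
  e1: -v2*b12 - v3*b13 = -(1)*(-4) - (1)*(-1) = 5
  e2: v1*b12 - v3*b23 = (4)*(-4) - (1)*(4) = -20
  e3: v1*b13 + v2*b23 = (4)*(-1) + (1)*(4) = 0
Trivector part <vB>_3:
  e123: v1*b23 - v2*b13 + v3*b12 = (4)*(4) - (1)*(-1) + (1)*(-4) = 13
vB = 5*e1 - 20*e2 + 0*e3 + 13*e123


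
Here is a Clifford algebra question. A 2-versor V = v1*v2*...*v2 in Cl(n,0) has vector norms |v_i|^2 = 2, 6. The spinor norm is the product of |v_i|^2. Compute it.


Spinor norm N(V) = |v1|^2 * |v2|^2 * ... * |v2|^2
= 2 * 6
Running product: 2, 12
N(V) = 12


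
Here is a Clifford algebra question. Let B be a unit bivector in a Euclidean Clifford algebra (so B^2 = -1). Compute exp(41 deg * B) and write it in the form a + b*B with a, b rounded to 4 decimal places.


For a unit bivector B with B^2 = -1, the exponential series gives
e^(theta*B) = cos(theta) + sin(theta)*B (the GA analogue of Euler's formula).
theta = 41 degrees = 0.715585 rad
cos(41 deg) = 0.7547
sin(41 deg) = 0.6561
exp(theta*B) = 0.7547 + 0.6561*B


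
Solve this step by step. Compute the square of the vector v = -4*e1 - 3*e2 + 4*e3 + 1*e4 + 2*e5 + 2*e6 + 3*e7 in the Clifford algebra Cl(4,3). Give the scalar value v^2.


v^2 = sum of c_i^2 * e_i^2
Positive signature terms (e_i^2 = +1): (-4)^2 + (-3)^2 + 4^2 + 1^2 = 42
Negative signature terms (e_j^2 = -1): 2^2 + 2^2 + 3^2 = 17
v^2 = 42 - 17 = 25


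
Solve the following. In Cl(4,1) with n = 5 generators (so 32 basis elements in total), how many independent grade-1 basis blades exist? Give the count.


Number of grade-k basis blades in Cl(p,q) with n = p + q is C(n, k).
n = 4 + 1 = 5
C(5, 1) = 5! / (1! * 4!)
= 120 / (1 * 24)
= 5


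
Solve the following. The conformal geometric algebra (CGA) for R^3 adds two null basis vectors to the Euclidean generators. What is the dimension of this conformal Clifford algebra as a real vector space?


The conformal model of R^3 uses Cl(4,1): the 3 Euclidean generators plus two extra orthogonal generators e+ (e+^2 = +1) and e- (e-^2 = -1), from which the null vectors e0, einf are built.
Number of generators m = 3 + 2 = 5.
dim Cl(p,q) = 2^m = 2^5 = 32


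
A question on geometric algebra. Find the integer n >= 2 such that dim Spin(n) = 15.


dim Spin(n) = dim so(n) = n(n-1)/2.
Solve n(n-1)/2 = 15, i.e. n^2 - n - 30 = 0.
Discriminant = 1 + 8*15 = 121
n = (1 + sqrt(121))/2 = (1 + 11)/2 = 6


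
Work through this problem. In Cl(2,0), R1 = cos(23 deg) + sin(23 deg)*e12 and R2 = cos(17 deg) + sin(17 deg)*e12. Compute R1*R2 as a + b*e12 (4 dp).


Same-plane rotors commute and their half-angles add:
R1*R2 = cos(a1 + a2) + sin(a1 + a2)*e12.
a1 + a2 = 23 + 17 = 40 deg
cos(40 deg) = 0.7660
sin(40 deg) = 0.6428
R1*R2 = 0.7660 + 0.6428*e12


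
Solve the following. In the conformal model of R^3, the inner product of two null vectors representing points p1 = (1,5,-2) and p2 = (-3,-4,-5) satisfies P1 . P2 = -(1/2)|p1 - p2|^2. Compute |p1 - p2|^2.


p1 - p2 = (4, 9, 3)
|p1 - p2|^2 = 4^2 + 9^2 + 3^2
= 16 + 81 + 9
= 106


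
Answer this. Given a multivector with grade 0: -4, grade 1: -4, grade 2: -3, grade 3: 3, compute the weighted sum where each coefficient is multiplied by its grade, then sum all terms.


Grade-weighted sum = sum of grade_k * coefficient_k
0*(-4) = 0
1*(-4) = -4
2*(-3) = -6
3*3 = 9
Total = 0 + (-4) + (-6) + 9 = -1


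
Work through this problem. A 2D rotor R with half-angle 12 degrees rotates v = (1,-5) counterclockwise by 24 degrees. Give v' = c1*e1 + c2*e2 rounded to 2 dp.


Rotor R = cos(12deg) - sin(12deg)*e12
Rotation angle theta = 2 * 12 = 24 degrees
v' = R*v*~R rotates v by theta.
cos(24deg) = 0.9135, sin(24deg) = 0.4067
v'_1 = 1*cos(24deg) - (-5)*sin(24deg)
= 1*0.9135 - (-5)*0.4067
= 2.95
v'_2 = 1*sin(24deg) + (-5)*cos(24deg)
= 1*0.4067 + (-5)*0.9135
= -4.16
v' = 2.95*e1 - 4.16*e2


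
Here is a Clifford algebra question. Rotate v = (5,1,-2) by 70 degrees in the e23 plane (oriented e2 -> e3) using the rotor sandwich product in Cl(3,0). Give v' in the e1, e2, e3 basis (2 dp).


Rotor R = cos(35deg) - sin(35deg)*e23
Rotation angle theta = 2 * 35 = 70 degrees in the e23 plane (e2 -> e3).
The component perpendicular to the plane (e1) is invariant: v'_1 = v1 = 5.00
cos(70deg) = 0.3420, sin(70deg) = 0.9397
v'_2 = v2*cos(theta) - v3*sin(theta) = 1*0.3420 - (-2)*0.9397 = 2.22
v'_3 = v2*sin(theta) + v3*cos(theta) = 1*0.9397 + (-2)*0.3420 = 0.26
v' = 5.00*e1 + 2.22*e2 + 0.26*e3


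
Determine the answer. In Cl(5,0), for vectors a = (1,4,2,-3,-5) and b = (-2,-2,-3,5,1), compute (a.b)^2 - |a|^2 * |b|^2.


a . b = 1*(-2) + 4*(-2) + 2*(-3) + (-3)*5 + (-5)*1
= -2 + (-8) + (-6) + (-15) + (-5) = -36
|a|^2 = 1^2 + 4^2 + 2^2 + (-3)^2 + (-5)^2 = 55
|b|^2 = (-2)^2 + (-2)^2 + (-3)^2 + 5^2 + 1^2 = 43
(a.b)^2 = (-36)^2 = 1296
|a|^2 * |b|^2 = 55 * 43 = 2365
Result = 1296 - 2365 = -1069


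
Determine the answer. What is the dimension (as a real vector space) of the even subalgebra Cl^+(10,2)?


Even subalgebra dimension = 2^(n-1)
n = 10 + 2 = 12
2^(12 - 1) = 2^11 = 2048
Verification: sum of C(12,k) for even k = 1 + 66 + 495 + 924 + 495 + 66 + 1 = 2048
Result = 2048


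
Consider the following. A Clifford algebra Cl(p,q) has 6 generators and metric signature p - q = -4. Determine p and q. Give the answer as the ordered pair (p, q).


We need p + q = 6 and p - q = -4.
Adding: 2p = 6 + (-4) = 2, so p = 1.
Then q = 6 - 1 = 5.
(p, q) = (1, 5)


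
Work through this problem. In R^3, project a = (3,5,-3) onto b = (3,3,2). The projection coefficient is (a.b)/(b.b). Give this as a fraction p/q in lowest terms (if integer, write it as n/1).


Projection coefficient = (a . b) / (b . b)
a . b = 3*3 + 5*3 + (-3)*2
= 9 + 15 + (-6) = 18
b . b = 3^2 + 3^2 + 2^2
= 9 + 9 + 4 = 22
Coefficient = 18/22
In lowest terms: 9/11


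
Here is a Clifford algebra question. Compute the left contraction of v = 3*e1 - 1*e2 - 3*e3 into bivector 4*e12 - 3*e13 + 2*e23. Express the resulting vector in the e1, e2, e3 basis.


Left contraction v _| B = <vB>_1 (grade-1 part of the geometric product vB).
Using e1_|e12 = e2, e2_|e12 = -e1, e1_|e13 = e3, e3_|e13 = -e1, e2_|e23 = e3, e3_|e23 = -e2:
e1 coeff: -v2*b12 - v3*b13 = -(-1)*(4) - (-3)*(-3) = -5
e2 coeff: v1*b12 - v3*b23 = (3)*(4) - (-3)*(2) = 18
e3 coeff: v1*b13 + v2*b23 = (3)*(-3) + (-1)*(2) = -11
v _| B = -5*e1 + 18*e2 - 11*e3


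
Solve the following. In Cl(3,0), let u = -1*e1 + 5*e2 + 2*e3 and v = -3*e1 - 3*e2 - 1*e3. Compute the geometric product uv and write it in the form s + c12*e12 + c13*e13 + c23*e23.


In Cl(3,0): e_i^2 = 1, e_ie_j = -e_je_i for i != j.
Scalar part = u . v = (-1)*(-3) + 5*(-3) + 2*(-1)
= 3 + (-15) + (-2) = -14
e12 coeff = (-1)*(-3) - 5*(-3) = 3 - (-15) = 18
e13 coeff = (-1)*(-1) - 2*(-3) = 1 - (-6) = 7
e23 coeff = 5*(-1) - 2*(-3) = -5 - (-6) = 1
uv = -14 + 18*e12 + 7*e13 + 1*e23


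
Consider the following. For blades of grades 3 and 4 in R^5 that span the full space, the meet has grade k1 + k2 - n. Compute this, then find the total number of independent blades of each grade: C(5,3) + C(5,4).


Meet grade = grade(A) + grade(B) - n
= 3 + 4 - 5 = 2
C(5,3) = 10
C(5,4) = 5
dim_A + dim_B = 10 + 5 = 15


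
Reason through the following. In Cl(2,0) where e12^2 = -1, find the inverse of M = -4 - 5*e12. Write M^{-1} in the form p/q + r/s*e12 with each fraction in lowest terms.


M = -4 - 5*e12, where e12^2 = -1.
Since M commutes with its reverse ~M = a - b*e12, M * ~M = a^2 - b^2*e12^2 = a^2 + b^2.
So M^{-1} = ~M / (a^2 + b^2) = (a - b*e12)/(a^2 + b^2).
a^2 + b^2 = 16 + 25 = 41
Scalar part = -4/41 = -4/41
Bivector coeff = 5/41 = 5/41
M^{-1} = -4/41 + 5/41*e12


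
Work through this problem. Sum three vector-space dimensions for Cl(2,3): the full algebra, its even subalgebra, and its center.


n = 2 + 3 = 5
Total dim = 2^5 = 32
Even subalgebra dim = 2^4 = 16
n is odd, so center dim = 2
Sum = 32 + 16 + 2 = 50


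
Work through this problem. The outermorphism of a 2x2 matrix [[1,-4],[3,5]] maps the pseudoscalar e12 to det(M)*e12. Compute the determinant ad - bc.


The outermorphism of a linear map f sends e1^e2 to f(e1)^f(e2).
f(e1) = 1*e1 + 3*e2
f(e2) = -4*e1 + 5*e2
f(e1) ^ f(e2) = (1*e1 + 3*e2) ^ (-4*e1 + 5*e2)
= 1*5*e12 + 3*(-4)*e21
= (5 - (-12))*e12
= 17*e12
Coefficient = 17


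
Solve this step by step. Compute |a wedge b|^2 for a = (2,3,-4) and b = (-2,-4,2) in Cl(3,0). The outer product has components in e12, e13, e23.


a wedge b = (a1*b2 - a2*b1)*e12 + (a1*b3 - a3*b1)*e13 + (a2*b3 - a3*b2)*e23
e12 coeff: 2*(-4) - 3*(-2) = -8 - (-6) = -2
e13 coeff: 2*2 - (-4)*(-2) = 4 - 8 = -4
e23 coeff: 3*2 - (-4)*(-4) = 6 - 16 = -10
|a wedge b|^2 = (-2)^2 + (-4)^2 + (-10)^2
= 4 + 16 + 100
= 120


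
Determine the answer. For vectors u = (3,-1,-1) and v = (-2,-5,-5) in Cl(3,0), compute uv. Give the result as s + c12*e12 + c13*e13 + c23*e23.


In Cl(3,0): e_i^2 = 1, e_ie_j = -e_je_i for i != j.
Scalar part = u . v = 3*(-2) + (-1)*(-5) + (-1)*(-5)
= -6 + 5 + 5 = 4
e12 coeff = 3*(-5) - (-1)*(-2) = -15 - 2 = -17
e13 coeff = 3*(-5) - (-1)*(-2) = -15 - 2 = -17
e23 coeff = (-1)*(-5) - (-1)*(-5) = 5 - 5 = 0
uv = 4 - 17*e12 - 17*e13 + 0*e23


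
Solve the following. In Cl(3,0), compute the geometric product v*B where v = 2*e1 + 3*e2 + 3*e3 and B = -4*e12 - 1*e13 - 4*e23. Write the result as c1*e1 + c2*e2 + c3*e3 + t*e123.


vB has grade-1 (vector) and grade-3 (trivector) parts: vB = (v _| B) + (v ^ B).
Vector part <vB>_1:
  e1: -v2*b12 - v3*b13 = -(3)*(-4) - (3)*(-1) = 15
  e2: v1*b12 - v3*b23 = (2)*(-4) - (3)*(-4) = 4
  e3: v1*b13 + v2*b23 = (2)*(-1) + (3)*(-4) = -14
Trivector part <vB>_3:
  e123: v1*b23 - v2*b13 + v3*b12 = (2)*(-4) - (3)*(-1) + (3)*(-4) = -17
vB = 15*e1 + 4*e2 - 14*e3 - 17*e123


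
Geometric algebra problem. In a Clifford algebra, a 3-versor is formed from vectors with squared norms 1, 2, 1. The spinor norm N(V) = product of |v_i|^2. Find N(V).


Spinor norm N(V) = |v1|^2 * |v2|^2 * ... * |v3|^2
= 1 * 2 * 1
Running product: 1, 2, 2
N(V) = 2


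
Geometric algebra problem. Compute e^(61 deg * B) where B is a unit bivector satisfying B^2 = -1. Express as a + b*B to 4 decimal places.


For a unit bivector B with B^2 = -1, the exponential series gives
e^(theta*B) = cos(theta) + sin(theta)*B (the GA analogue of Euler's formula).
theta = 61 degrees = 1.064651 rad
cos(61 deg) = 0.4848
sin(61 deg) = 0.8746
exp(theta*B) = 0.4848 + 0.8746*B


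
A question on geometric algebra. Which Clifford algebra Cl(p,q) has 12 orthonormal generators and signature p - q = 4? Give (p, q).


We need p + q = 12 and p - q = 4.
Adding: 2p = 12 + 4 = 16, so p = 8.
Then q = 12 - 8 = 4.
(p, q) = (8, 4)


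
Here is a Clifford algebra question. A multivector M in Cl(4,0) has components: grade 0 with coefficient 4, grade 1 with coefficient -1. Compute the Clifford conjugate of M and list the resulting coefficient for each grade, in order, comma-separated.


Clifford conjugate sign for grade k: (-1)^(k(k+1)/2)
Grade 0: (-1)^(0*1/2) = (-1)^0 = 1, coeff 4 -> 4
Grade 1: (-1)^(1*2/2) = (-1)^1 = -1, coeff -1 -> 1
Conjugated coefficients: 4, 1


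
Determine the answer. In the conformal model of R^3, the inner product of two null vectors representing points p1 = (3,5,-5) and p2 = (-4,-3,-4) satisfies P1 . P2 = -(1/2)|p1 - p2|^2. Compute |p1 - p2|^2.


p1 - p2 = (7, 8, -1)
|p1 - p2|^2 = 7^2 + 8^2 + (-1)^2
= 49 + 64 + 1
= 114


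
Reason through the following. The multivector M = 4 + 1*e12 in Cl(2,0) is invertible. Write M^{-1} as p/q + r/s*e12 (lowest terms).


M = 4 + 1*e12, where e12^2 = -1.
Since M commutes with its reverse ~M = a - b*e12, M * ~M = a^2 - b^2*e12^2 = a^2 + b^2.
So M^{-1} = ~M / (a^2 + b^2) = (a - b*e12)/(a^2 + b^2).
a^2 + b^2 = 16 + 1 = 17
Scalar part = 4/17 = 4/17
Bivector coeff = -1/17 = -1/17
M^{-1} = 4/17 - 1/17*e12


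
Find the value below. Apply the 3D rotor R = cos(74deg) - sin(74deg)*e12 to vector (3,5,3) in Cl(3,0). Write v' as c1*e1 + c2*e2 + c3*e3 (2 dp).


Rotor R = cos(74deg) - sin(74deg)*e12
Rotation angle theta = 2 * 74 = 148 degrees in the e12 plane (e1 -> e2).
The component perpendicular to the plane (e3) is invariant: v'_3 = v3 = 3.00
cos(148deg) = -0.8480, sin(148deg) = 0.5299
v'_1 = v1*cos(theta) - v2*sin(theta) = 3*(-0.8480) - 5*0.5299 = -5.19
v'_2 = v1*sin(theta) + v2*cos(theta) = 3*0.5299 + 5*(-0.8480) = -2.65
v' = -5.19*e1 - 2.65*e2 + 3.00*e3


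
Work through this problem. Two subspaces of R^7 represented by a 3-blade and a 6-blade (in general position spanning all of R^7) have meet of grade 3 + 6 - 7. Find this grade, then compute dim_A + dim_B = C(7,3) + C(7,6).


Meet grade = grade(A) + grade(B) - n
= 3 + 6 - 7 = 2
C(7,3) = 35
C(7,6) = 7
dim_A + dim_B = 35 + 7 = 42


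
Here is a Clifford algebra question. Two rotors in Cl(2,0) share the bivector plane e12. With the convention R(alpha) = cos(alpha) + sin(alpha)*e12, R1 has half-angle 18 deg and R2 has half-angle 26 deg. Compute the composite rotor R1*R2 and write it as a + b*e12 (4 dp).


Same-plane rotors commute and their half-angles add:
R1*R2 = cos(a1 + a2) + sin(a1 + a2)*e12.
a1 + a2 = 18 + 26 = 44 deg
cos(44 deg) = 0.7193
sin(44 deg) = 0.6947
R1*R2 = 0.7193 + 0.6947*e12


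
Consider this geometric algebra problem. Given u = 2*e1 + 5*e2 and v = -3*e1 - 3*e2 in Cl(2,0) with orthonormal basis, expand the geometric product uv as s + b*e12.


Expand: (2*e1 + 5*e2)(-3*e1 - 3*e2)
= 2*(-3)*e1e1 + 2*(-3)*e1e2 + 5*(-3)*e2e1 + 5*(-3)*e2e2
Using e1^2 = e2^2 = 1, e2e1 = -e1e2:
Scalar part s = 2*(-3) + 5*(-3) = -6 + (-15) = -21
Bivector part b = 2*(-3) - 5*(-3) = -6 - (-15) = 9
uv = -21 + 9*e12


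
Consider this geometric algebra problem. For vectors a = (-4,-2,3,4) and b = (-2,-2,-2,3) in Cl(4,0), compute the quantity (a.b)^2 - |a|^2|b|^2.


a . b = (-4)*(-2) + (-2)*(-2) + 3*(-2) + 4*3
= 8 + 4 + (-6) + 12 = 18
|a|^2 = (-4)^2 + (-2)^2 + 3^2 + 4^2 = 45
|b|^2 = (-2)^2 + (-2)^2 + (-2)^2 + 3^2 = 21
(a.b)^2 = 18^2 = 324
|a|^2 * |b|^2 = 45 * 21 = 945
Result = 324 - 945 = -621


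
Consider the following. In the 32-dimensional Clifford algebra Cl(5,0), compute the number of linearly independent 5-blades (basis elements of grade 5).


Number of grade-k basis blades in Cl(p,q) with n = p + q is C(n, k).
n = 5 + 0 = 5
C(5, 5) = 5! / (5! * 0!)
= 120 / (120 * 1)
= 1


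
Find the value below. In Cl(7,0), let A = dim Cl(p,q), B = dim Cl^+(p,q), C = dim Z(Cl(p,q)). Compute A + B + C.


n = 7 + 0 = 7
Total dim = 2^7 = 128
Even subalgebra dim = 2^6 = 64
n is odd, so center dim = 2
Sum = 128 + 64 + 2 = 194


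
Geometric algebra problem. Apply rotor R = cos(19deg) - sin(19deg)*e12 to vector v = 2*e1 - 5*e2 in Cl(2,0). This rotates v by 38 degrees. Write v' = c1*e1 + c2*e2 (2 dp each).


Rotor R = cos(19deg) - sin(19deg)*e12
Rotation angle theta = 2 * 19 = 38 degrees
v' = R*v*~R rotates v by theta.
cos(38deg) = 0.7880, sin(38deg) = 0.6157
v'_1 = 2*cos(38deg) - (-5)*sin(38deg)
= 2*0.7880 - (-5)*0.6157
= 4.65
v'_2 = 2*sin(38deg) + (-5)*cos(38deg)
= 2*0.6157 + (-5)*0.7880
= -2.71
v' = 4.65*e1 - 2.71*e2


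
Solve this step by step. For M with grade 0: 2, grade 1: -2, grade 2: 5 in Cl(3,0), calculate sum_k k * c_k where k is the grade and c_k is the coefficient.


Grade-weighted sum = sum of grade_k * coefficient_k
0*2 = 0
1*(-2) = -2
2*5 = 10
Total = 0 + (-2) + 10 = 8


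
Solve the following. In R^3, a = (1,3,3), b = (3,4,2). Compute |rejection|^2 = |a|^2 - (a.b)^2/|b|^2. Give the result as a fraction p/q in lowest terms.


|a|^2 = 1^2 + 3^2 + 3^2 = 19
|b|^2 = 3^2 + 4^2 + 2^2 = 29
a . b = 1*3 + 3*4 + 3*2 = 21
(a.b)^2 = 21^2 = 441
|rej|^2 = 19 - 441/29
= (551 - 441)/29
= 110/29
In lowest terms: 110/29


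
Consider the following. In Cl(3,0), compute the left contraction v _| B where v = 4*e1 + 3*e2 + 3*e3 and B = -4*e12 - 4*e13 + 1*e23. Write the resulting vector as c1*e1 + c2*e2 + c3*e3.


Left contraction v _| B = <vB>_1 (grade-1 part of the geometric product vB).
Using e1_|e12 = e2, e2_|e12 = -e1, e1_|e13 = e3, e3_|e13 = -e1, e2_|e23 = e3, e3_|e23 = -e2:
e1 coeff: -v2*b12 - v3*b13 = -(3)*(-4) - (3)*(-4) = 24
e2 coeff: v1*b12 - v3*b23 = (4)*(-4) - (3)*(1) = -19
e3 coeff: v1*b13 + v2*b23 = (4)*(-4) + (3)*(1) = -13
v _| B = 24*e1 - 19*e2 - 13*e3


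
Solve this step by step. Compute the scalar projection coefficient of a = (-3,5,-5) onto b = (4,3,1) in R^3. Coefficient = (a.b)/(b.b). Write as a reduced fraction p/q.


Projection coefficient = (a . b) / (b . b)
a . b = (-3)*4 + 5*3 + (-5)*1
= -12 + 15 + (-5) = -2
b . b = 4^2 + 3^2 + 1^2
= 16 + 9 + 1 = 26
Coefficient = -2/26
In lowest terms: -1/13


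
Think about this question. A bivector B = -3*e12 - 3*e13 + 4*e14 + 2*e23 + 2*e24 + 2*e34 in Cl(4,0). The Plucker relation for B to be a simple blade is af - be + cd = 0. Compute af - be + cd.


Plucker relation: af - be + cd
a*f = (-3)*2 = -6
b*e = (-3)*2 = -6
c*d = 4*2 = 8
af - be + cd = -6 - (-6) + 8
= 8


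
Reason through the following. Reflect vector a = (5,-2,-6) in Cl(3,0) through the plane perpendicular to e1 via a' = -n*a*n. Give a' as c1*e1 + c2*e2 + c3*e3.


Reflection formula: a' = -n*a*n, with n = e1 (unit vector, n^2 = 1).
For reflection through hyperplane perp to e1:
The component along e1 flips sign, others stay.
a = (5, -2, -6)
a' = (-5, -2, -6)
a' = -5*e1 - 2*e2 - 6*e3


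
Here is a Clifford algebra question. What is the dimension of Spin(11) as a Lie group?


Spin(n) double-covers SO(n); both have Lie algebra so(n) of dimension n(n-1)/2.
n = 11
n(n-1) = 11 * 10 = 110
dim Spin(11) = 110/2 = 55


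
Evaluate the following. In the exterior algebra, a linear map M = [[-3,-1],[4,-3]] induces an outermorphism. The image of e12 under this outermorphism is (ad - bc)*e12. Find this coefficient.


The outermorphism of a linear map f sends e1^e2 to f(e1)^f(e2).
f(e1) = -3*e1 + 4*e2
f(e2) = -1*e1 - 3*e2
f(e1) ^ f(e2) = (-3*e1 + 4*e2) ^ (-1*e1 - 3*e2)
= (-3)*(-3)*e12 + 4*(-1)*e21
= (9 - (-4))*e12
= 13*e12
Coefficient = 13


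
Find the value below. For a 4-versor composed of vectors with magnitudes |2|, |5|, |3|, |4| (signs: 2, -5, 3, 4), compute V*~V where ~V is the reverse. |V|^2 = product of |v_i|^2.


Each vector v_i has |v_i|^2 = s_i^2
Squared scales: 2^2 = 4, (-5)^2 = 25, 3^2 = 9, 4^2 = 16
|V|^2 = 4 * 25 * 9 * 16
= 14400


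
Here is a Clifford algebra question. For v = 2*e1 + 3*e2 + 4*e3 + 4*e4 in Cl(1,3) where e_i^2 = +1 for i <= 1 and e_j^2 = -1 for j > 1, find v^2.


v^2 = sum of c_i^2 * e_i^2
Positive signature terms (e_i^2 = +1): 2^2 = 4
Negative signature terms (e_j^2 = -1): 3^2 + 4^2 + 4^2 = 41
v^2 = 4 - 41 = -37


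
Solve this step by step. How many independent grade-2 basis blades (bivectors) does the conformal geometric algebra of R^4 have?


The conformal model of R^4 uses Cl(5,1) with m = 4 + 2 = 6 generators.
Number of grade-2 blades = C(m, 2) = C(6, 2)
= 6*5/2 = 15


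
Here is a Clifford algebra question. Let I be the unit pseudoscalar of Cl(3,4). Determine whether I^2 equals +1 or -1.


The pseudoscalar I = e1...e_n (product of all n generators) of Cl(p,q) satisfies I^2 = (-1)^(q + n(n-1)/2).
p = 3, q = 4, n = p + q = 7
n(n-1)/2 = 7 * 6 / 2 = 21
Exponent = q + n(n-1)/2 = 4 + 21 = 25
I^2 = (-1)^25 = -1


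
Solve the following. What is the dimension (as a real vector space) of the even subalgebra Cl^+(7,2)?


Even subalgebra dimension = 2^(n-1)
n = 7 + 2 = 9
2^(9 - 1) = 2^8 = 256
Verification: sum of C(9,k) for even k = 1 + 36 + 126 + 84 + 9 = 256
Result = 256


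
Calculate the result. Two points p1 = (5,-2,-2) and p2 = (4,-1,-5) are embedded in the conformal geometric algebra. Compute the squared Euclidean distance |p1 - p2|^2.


p1 - p2 = (1, -1, 3)
|p1 - p2|^2 = 1^2 + (-1)^2 + 3^2
= 1 + 1 + 9
= 11


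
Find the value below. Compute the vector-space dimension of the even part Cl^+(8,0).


Even subalgebra dimension = 2^(n-1)
n = 8 + 0 = 8
2^(8 - 1) = 2^7 = 128
Verification: sum of C(8,k) for even k = 1 + 28 + 70 + 28 + 1 = 128
Result = 128
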